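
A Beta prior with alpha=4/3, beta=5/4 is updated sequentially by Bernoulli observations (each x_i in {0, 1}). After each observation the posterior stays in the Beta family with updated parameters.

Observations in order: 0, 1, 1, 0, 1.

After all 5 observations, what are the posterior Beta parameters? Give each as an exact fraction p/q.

alpha=13/3, beta=13/4

obs 1: x=0 → posterior Beta(4/3, 9/4)
obs 2: x=1 → posterior Beta(7/3, 9/4)
obs 3: x=1 → posterior Beta(10/3, 9/4)
obs 4: x=0 → posterior Beta(10/3, 13/4)
obs 5: x=1 → posterior Beta(13/3, 13/4)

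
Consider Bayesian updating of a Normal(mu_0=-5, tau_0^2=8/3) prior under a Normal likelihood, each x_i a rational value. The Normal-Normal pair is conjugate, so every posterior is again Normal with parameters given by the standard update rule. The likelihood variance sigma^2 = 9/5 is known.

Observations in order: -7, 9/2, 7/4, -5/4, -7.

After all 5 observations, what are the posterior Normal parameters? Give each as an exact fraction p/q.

mu_0=-495/227, tau_0^2=72/227

obs 1: x=-7 → posterior Normal(-415/67, 72/67)
obs 2: x=9/2 → posterior Normal(-235/107, 72/107)
obs 3: x=7/4 → posterior Normal(-55/49, 24/49)
obs 4: x=-5/4 → posterior Normal(-215/187, 72/187)
obs 5: x=-7 → posterior Normal(-495/227, 72/227)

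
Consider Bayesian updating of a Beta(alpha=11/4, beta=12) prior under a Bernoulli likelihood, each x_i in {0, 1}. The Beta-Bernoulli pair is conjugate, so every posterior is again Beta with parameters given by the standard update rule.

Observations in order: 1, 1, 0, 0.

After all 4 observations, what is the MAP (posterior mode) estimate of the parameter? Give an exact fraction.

obs 1: x=1 → posterior Beta(15/4, 12)
obs 2: x=1 → posterior Beta(19/4, 12)
obs 3: x=0 → posterior Beta(19/4, 13)
obs 4: x=0 → posterior Beta(19/4, 14)

15/67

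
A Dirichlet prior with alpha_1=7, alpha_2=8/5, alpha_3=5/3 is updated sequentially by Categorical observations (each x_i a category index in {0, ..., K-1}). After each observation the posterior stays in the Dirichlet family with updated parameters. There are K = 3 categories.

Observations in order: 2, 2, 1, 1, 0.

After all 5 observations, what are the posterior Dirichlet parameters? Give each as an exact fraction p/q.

obs 1: x=2 → posterior Dirichlet(7, 8/5, 8/3)
obs 2: x=2 → posterior Dirichlet(7, 8/5, 11/3)
obs 3: x=1 → posterior Dirichlet(7, 13/5, 11/3)
obs 4: x=1 → posterior Dirichlet(7, 18/5, 11/3)
obs 5: x=0 → posterior Dirichlet(8, 18/5, 11/3)

alpha_1=8, alpha_2=18/5, alpha_3=11/3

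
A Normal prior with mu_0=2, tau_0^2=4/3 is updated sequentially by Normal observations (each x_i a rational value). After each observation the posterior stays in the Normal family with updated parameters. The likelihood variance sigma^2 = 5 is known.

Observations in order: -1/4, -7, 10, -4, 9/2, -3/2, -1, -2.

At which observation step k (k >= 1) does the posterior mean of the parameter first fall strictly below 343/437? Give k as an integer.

k = 2

obs 1: x=-1/4 → posterior Normal(29/19, 20/19)
obs 2: x=-7 → posterior Normal(1/23, 20/23)
obs 3: x=10 → posterior Normal(41/27, 20/27)
obs 4: x=-4 → posterior Normal(25/31, 20/31)
obs 5: x=9/2 → posterior Normal(43/35, 4/7)
obs 6: x=-3/2 → posterior Normal(37/39, 20/39)
obs 7: x=-1 → posterior Normal(33/43, 20/43)
obs 8: x=-2 → posterior Normal(25/47, 20/47)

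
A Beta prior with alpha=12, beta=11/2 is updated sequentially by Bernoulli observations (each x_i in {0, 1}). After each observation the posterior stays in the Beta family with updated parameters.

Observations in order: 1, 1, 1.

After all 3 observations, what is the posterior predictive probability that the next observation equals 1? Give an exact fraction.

30/41

obs 1: x=1 → posterior Beta(13, 11/2)
obs 2: x=1 → posterior Beta(14, 11/2)
obs 3: x=1 → posterior Beta(15, 11/2)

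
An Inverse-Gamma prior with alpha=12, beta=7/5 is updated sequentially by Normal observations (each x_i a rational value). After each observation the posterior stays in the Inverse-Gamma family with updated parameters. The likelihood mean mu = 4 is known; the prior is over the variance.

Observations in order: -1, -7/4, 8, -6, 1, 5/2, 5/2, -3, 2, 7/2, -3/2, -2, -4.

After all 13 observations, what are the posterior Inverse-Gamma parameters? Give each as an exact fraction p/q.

alpha=37/2, beta=29909/160

obs 1: x=-1 → posterior Inverse-Gamma(25/2, 139/10)
obs 2: x=-7/4 → posterior Inverse-Gamma(13, 4869/160)
obs 3: x=8 → posterior Inverse-Gamma(27/2, 6149/160)
obs 4: x=-6 → posterior Inverse-Gamma(14, 14149/160)
obs 5: x=1 → posterior Inverse-Gamma(29/2, 14869/160)
obs 6: x=5/2 → posterior Inverse-Gamma(15, 15049/160)
obs 7: x=5/2 → posterior Inverse-Gamma(31/2, 15229/160)
obs 8: x=-3 → posterior Inverse-Gamma(16, 19149/160)
obs 9: x=2 → posterior Inverse-Gamma(33/2, 19469/160)
obs 10: x=7/2 → posterior Inverse-Gamma(17, 19489/160)
obs 11: x=-3/2 → posterior Inverse-Gamma(35/2, 21909/160)
obs 12: x=-2 → posterior Inverse-Gamma(18, 24789/160)
obs 13: x=-4 → posterior Inverse-Gamma(37/2, 29909/160)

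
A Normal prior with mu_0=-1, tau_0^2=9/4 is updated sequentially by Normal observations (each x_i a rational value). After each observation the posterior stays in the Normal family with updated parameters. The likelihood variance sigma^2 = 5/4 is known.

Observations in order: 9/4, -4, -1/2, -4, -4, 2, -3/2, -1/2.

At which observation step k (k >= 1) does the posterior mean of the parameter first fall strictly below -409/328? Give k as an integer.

k = 4

obs 1: x=9/4 → posterior Normal(61/56, 45/56)
obs 2: x=-4 → posterior Normal(-83/92, 45/92)
obs 3: x=-1/2 → posterior Normal(-101/128, 45/128)
obs 4: x=-4 → posterior Normal(-245/164, 45/164)
obs 5: x=-4 → posterior Normal(-389/200, 9/40)
obs 6: x=2 → posterior Normal(-317/236, 45/236)
obs 7: x=-3/2 → posterior Normal(-371/272, 45/272)
obs 8: x=-1/2 → posterior Normal(-389/308, 45/308)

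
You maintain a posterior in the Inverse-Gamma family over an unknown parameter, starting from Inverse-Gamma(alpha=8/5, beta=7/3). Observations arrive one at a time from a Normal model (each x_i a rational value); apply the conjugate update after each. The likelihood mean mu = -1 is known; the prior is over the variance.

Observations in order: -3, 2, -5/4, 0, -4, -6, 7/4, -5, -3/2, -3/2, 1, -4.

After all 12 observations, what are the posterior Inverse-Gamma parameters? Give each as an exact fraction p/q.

obs 1: x=-3 → posterior Inverse-Gamma(21/10, 13/3)
obs 2: x=2 → posterior Inverse-Gamma(13/5, 53/6)
obs 3: x=-5/4 → posterior Inverse-Gamma(31/10, 851/96)
obs 4: x=0 → posterior Inverse-Gamma(18/5, 899/96)
obs 5: x=-4 → posterior Inverse-Gamma(41/10, 1331/96)
obs 6: x=-6 → posterior Inverse-Gamma(23/5, 2531/96)
obs 7: x=7/4 → posterior Inverse-Gamma(51/10, 1447/48)
obs 8: x=-5 → posterior Inverse-Gamma(28/5, 1831/48)
obs 9: x=-3/2 → posterior Inverse-Gamma(61/10, 1837/48)
obs 10: x=-3/2 → posterior Inverse-Gamma(33/5, 1843/48)
obs 11: x=1 → posterior Inverse-Gamma(71/10, 1939/48)
obs 12: x=-4 → posterior Inverse-Gamma(38/5, 2155/48)

alpha=38/5, beta=2155/48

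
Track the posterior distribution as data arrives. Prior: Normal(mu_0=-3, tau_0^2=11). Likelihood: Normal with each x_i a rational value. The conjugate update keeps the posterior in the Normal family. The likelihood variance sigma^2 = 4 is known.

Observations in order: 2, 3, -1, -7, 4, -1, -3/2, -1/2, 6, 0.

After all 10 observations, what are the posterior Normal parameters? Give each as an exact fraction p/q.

mu_0=16/57, tau_0^2=22/57

obs 1: x=2 → posterior Normal(2/3, 44/15)
obs 2: x=3 → posterior Normal(43/26, 22/13)
obs 3: x=-1 → posterior Normal(32/37, 44/37)
obs 4: x=-7 → posterior Normal(-15/16, 11/12)
obs 5: x=4 → posterior Normal(-1/59, 44/59)
obs 6: x=-1 → posterior Normal(-6/35, 22/35)
obs 7: x=-3/2 → posterior Normal(-19/54, 44/81)
obs 8: x=-1/2 → posterior Normal(-17/46, 11/23)
obs 9: x=6 → posterior Normal(32/103, 44/103)
obs 10: x=0 → posterior Normal(16/57, 22/57)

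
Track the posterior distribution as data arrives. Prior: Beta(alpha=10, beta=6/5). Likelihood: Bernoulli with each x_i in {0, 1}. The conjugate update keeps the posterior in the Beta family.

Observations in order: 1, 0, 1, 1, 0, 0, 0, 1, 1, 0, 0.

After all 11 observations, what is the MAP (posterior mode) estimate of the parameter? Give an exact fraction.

obs 1: x=1 → posterior Beta(11, 6/5)
obs 2: x=0 → posterior Beta(11, 11/5)
obs 3: x=1 → posterior Beta(12, 11/5)
obs 4: x=1 → posterior Beta(13, 11/5)
obs 5: x=0 → posterior Beta(13, 16/5)
obs 6: x=0 → posterior Beta(13, 21/5)
obs 7: x=0 → posterior Beta(13, 26/5)
obs 8: x=1 → posterior Beta(14, 26/5)
obs 9: x=1 → posterior Beta(15, 26/5)
obs 10: x=0 → posterior Beta(15, 31/5)
obs 11: x=0 → posterior Beta(15, 36/5)

70/101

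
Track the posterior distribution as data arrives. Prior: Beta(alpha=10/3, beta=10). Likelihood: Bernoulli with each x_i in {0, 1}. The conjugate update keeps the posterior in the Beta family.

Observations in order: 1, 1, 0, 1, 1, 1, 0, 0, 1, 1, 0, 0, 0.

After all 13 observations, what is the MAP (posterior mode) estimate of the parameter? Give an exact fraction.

28/73

obs 1: x=1 → posterior Beta(13/3, 10)
obs 2: x=1 → posterior Beta(16/3, 10)
obs 3: x=0 → posterior Beta(16/3, 11)
obs 4: x=1 → posterior Beta(19/3, 11)
obs 5: x=1 → posterior Beta(22/3, 11)
obs 6: x=1 → posterior Beta(25/3, 11)
obs 7: x=0 → posterior Beta(25/3, 12)
obs 8: x=0 → posterior Beta(25/3, 13)
obs 9: x=1 → posterior Beta(28/3, 13)
obs 10: x=1 → posterior Beta(31/3, 13)
obs 11: x=0 → posterior Beta(31/3, 14)
obs 12: x=0 → posterior Beta(31/3, 15)
obs 13: x=0 → posterior Beta(31/3, 16)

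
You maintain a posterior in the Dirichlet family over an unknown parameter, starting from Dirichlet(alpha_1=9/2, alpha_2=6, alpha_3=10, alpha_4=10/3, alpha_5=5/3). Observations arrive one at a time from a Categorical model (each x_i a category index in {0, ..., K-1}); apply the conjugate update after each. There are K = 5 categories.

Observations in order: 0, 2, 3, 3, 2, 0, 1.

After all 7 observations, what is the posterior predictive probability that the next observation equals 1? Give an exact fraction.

obs 1: x=0 → posterior Dirichlet(11/2, 6, 10, 10/3, 5/3)
obs 2: x=2 → posterior Dirichlet(11/2, 6, 11, 10/3, 5/3)
obs 3: x=3 → posterior Dirichlet(11/2, 6, 11, 13/3, 5/3)
obs 4: x=3 → posterior Dirichlet(11/2, 6, 11, 16/3, 5/3)
obs 5: x=2 → posterior Dirichlet(11/2, 6, 12, 16/3, 5/3)
obs 6: x=0 → posterior Dirichlet(13/2, 6, 12, 16/3, 5/3)
obs 7: x=1 → posterior Dirichlet(13/2, 7, 12, 16/3, 5/3)

14/65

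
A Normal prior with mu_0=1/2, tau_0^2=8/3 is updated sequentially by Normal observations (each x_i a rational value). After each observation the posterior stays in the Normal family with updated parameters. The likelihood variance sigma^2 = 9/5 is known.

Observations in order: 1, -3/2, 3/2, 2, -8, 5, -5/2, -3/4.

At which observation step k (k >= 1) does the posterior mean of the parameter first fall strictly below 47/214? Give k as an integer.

k = 2

obs 1: x=1 → posterior Normal(107/134, 72/67)
obs 2: x=-3/2 → posterior Normal(-13/214, 72/107)
obs 3: x=3/2 → posterior Normal(107/294, 24/49)
obs 4: x=2 → posterior Normal(267/374, 72/187)
obs 5: x=-8 → posterior Normal(-373/454, 72/227)
obs 6: x=5 → posterior Normal(9/178, 24/89)
obs 7: x=-5/2 → posterior Normal(-173/614, 72/307)
obs 8: x=-3/4 → posterior Normal(-233/694, 72/347)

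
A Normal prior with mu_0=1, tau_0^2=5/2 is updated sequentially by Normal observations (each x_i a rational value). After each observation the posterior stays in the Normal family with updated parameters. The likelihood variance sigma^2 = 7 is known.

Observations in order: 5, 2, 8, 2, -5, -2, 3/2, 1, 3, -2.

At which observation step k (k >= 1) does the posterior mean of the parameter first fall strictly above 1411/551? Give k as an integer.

k = 3

obs 1: x=5 → posterior Normal(39/19, 35/19)
obs 2: x=2 → posterior Normal(49/24, 35/24)
obs 3: x=8 → posterior Normal(89/29, 35/29)
obs 4: x=2 → posterior Normal(99/34, 35/34)
obs 5: x=-5 → posterior Normal(74/39, 35/39)
obs 6: x=-2 → posterior Normal(16/11, 35/44)
obs 7: x=3/2 → posterior Normal(143/98, 5/7)
obs 8: x=1 → posterior Normal(17/12, 35/54)
obs 9: x=3 → posterior Normal(183/118, 35/59)
obs 10: x=-2 → posterior Normal(163/128, 35/64)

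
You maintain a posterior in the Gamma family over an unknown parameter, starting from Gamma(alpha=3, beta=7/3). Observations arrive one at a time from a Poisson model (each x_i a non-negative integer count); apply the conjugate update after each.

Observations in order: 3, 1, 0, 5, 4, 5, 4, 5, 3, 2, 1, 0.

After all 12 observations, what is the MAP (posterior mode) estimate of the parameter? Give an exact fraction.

105/43

obs 1: x=3 → posterior Gamma(6, 10/3)
obs 2: x=1 → posterior Gamma(7, 13/3)
obs 3: x=0 → posterior Gamma(7, 16/3)
obs 4: x=5 → posterior Gamma(12, 19/3)
obs 5: x=4 → posterior Gamma(16, 22/3)
obs 6: x=5 → posterior Gamma(21, 25/3)
obs 7: x=4 → posterior Gamma(25, 28/3)
obs 8: x=5 → posterior Gamma(30, 31/3)
obs 9: x=3 → posterior Gamma(33, 34/3)
obs 10: x=2 → posterior Gamma(35, 37/3)
obs 11: x=1 → posterior Gamma(36, 40/3)
obs 12: x=0 → posterior Gamma(36, 43/3)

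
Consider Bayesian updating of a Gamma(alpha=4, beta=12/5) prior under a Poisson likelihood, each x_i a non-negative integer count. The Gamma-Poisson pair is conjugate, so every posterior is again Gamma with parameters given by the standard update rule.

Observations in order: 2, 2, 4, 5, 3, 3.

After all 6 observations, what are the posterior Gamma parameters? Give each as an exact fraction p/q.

alpha=23, beta=42/5

obs 1: x=2 → posterior Gamma(6, 17/5)
obs 2: x=2 → posterior Gamma(8, 22/5)
obs 3: x=4 → posterior Gamma(12, 27/5)
obs 4: x=5 → posterior Gamma(17, 32/5)
obs 5: x=3 → posterior Gamma(20, 37/5)
obs 6: x=3 → posterior Gamma(23, 42/5)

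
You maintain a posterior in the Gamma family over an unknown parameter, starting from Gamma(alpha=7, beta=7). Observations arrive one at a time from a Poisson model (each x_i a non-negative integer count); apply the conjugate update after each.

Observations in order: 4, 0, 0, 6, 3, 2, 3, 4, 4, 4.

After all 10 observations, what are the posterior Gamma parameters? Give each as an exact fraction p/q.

obs 1: x=4 → posterior Gamma(11, 8)
obs 2: x=0 → posterior Gamma(11, 9)
obs 3: x=0 → posterior Gamma(11, 10)
obs 4: x=6 → posterior Gamma(17, 11)
obs 5: x=3 → posterior Gamma(20, 12)
obs 6: x=2 → posterior Gamma(22, 13)
obs 7: x=3 → posterior Gamma(25, 14)
obs 8: x=4 → posterior Gamma(29, 15)
obs 9: x=4 → posterior Gamma(33, 16)
obs 10: x=4 → posterior Gamma(37, 17)

alpha=37, beta=17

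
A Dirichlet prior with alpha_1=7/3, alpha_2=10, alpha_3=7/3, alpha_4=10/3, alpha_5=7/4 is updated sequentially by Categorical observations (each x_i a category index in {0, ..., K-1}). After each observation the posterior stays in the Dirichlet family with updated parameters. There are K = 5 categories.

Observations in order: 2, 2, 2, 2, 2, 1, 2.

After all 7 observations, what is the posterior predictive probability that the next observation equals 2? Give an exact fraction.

100/321

obs 1: x=2 → posterior Dirichlet(7/3, 10, 10/3, 10/3, 7/4)
obs 2: x=2 → posterior Dirichlet(7/3, 10, 13/3, 10/3, 7/4)
obs 3: x=2 → posterior Dirichlet(7/3, 10, 16/3, 10/3, 7/4)
obs 4: x=2 → posterior Dirichlet(7/3, 10, 19/3, 10/3, 7/4)
obs 5: x=2 → posterior Dirichlet(7/3, 10, 22/3, 10/3, 7/4)
obs 6: x=1 → posterior Dirichlet(7/3, 11, 22/3, 10/3, 7/4)
obs 7: x=2 → posterior Dirichlet(7/3, 11, 25/3, 10/3, 7/4)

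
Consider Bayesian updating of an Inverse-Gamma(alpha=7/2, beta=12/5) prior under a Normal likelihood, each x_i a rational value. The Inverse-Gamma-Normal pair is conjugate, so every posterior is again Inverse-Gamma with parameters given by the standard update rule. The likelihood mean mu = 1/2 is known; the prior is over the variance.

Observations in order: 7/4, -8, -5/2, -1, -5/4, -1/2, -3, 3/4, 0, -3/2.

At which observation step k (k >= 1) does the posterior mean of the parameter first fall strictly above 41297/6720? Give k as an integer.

k = 2

obs 1: x=7/4 → posterior Inverse-Gamma(4, 509/160)
obs 2: x=-8 → posterior Inverse-Gamma(9/2, 6289/160)
obs 3: x=-5/2 → posterior Inverse-Gamma(5, 7009/160)
obs 4: x=-1 → posterior Inverse-Gamma(11/2, 7189/160)
obs 5: x=-5/4 → posterior Inverse-Gamma(6, 3717/80)
obs 6: x=-1/2 → posterior Inverse-Gamma(13/2, 3757/80)
obs 7: x=-3 → posterior Inverse-Gamma(7, 4247/80)
obs 8: x=3/4 → posterior Inverse-Gamma(15/2, 8499/160)
obs 9: x=0 → posterior Inverse-Gamma(8, 8519/160)
obs 10: x=-3/2 → posterior Inverse-Gamma(17/2, 8839/160)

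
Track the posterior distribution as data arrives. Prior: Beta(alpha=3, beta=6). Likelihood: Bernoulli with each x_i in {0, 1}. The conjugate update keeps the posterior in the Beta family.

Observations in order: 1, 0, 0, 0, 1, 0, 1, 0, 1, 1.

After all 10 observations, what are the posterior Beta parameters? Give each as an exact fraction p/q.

obs 1: x=1 → posterior Beta(4, 6)
obs 2: x=0 → posterior Beta(4, 7)
obs 3: x=0 → posterior Beta(4, 8)
obs 4: x=0 → posterior Beta(4, 9)
obs 5: x=1 → posterior Beta(5, 9)
obs 6: x=0 → posterior Beta(5, 10)
obs 7: x=1 → posterior Beta(6, 10)
obs 8: x=0 → posterior Beta(6, 11)
obs 9: x=1 → posterior Beta(7, 11)
obs 10: x=1 → posterior Beta(8, 11)

alpha=8, beta=11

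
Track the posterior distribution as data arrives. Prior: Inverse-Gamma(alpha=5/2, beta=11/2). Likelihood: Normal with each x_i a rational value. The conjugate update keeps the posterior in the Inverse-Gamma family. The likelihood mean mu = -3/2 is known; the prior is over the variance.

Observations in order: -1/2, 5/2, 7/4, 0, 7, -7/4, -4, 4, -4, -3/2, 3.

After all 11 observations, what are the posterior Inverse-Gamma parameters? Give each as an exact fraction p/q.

obs 1: x=-1/2 → posterior Inverse-Gamma(3, 6)
obs 2: x=5/2 → posterior Inverse-Gamma(7/2, 14)
obs 3: x=7/4 → posterior Inverse-Gamma(4, 617/32)
obs 4: x=0 → posterior Inverse-Gamma(9/2, 653/32)
obs 5: x=7 → posterior Inverse-Gamma(5, 1809/32)
obs 6: x=-7/4 → posterior Inverse-Gamma(11/2, 905/16)
obs 7: x=-4 → posterior Inverse-Gamma(6, 955/16)
obs 8: x=4 → posterior Inverse-Gamma(13/2, 1197/16)
obs 9: x=-4 → posterior Inverse-Gamma(7, 1247/16)
obs 10: x=-3/2 → posterior Inverse-Gamma(15/2, 1247/16)
obs 11: x=3 → posterior Inverse-Gamma(8, 1409/16)

alpha=8, beta=1409/16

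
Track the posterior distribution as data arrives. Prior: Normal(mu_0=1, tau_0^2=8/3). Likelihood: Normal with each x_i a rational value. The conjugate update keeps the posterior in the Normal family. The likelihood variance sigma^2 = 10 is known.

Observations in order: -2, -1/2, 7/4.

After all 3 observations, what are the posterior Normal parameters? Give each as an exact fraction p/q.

obs 1: x=-2 → posterior Normal(7/19, 40/19)
obs 2: x=-1/2 → posterior Normal(5/23, 40/23)
obs 3: x=7/4 → posterior Normal(4/9, 40/27)

mu_0=4/9, tau_0^2=40/27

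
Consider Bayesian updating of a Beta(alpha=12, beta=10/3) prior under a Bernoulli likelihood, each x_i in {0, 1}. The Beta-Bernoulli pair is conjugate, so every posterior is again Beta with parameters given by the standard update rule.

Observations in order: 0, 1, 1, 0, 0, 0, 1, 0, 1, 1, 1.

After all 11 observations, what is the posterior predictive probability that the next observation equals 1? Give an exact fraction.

54/79

obs 1: x=0 → posterior Beta(12, 13/3)
obs 2: x=1 → posterior Beta(13, 13/3)
obs 3: x=1 → posterior Beta(14, 13/3)
obs 4: x=0 → posterior Beta(14, 16/3)
obs 5: x=0 → posterior Beta(14, 19/3)
obs 6: x=0 → posterior Beta(14, 22/3)
obs 7: x=1 → posterior Beta(15, 22/3)
obs 8: x=0 → posterior Beta(15, 25/3)
obs 9: x=1 → posterior Beta(16, 25/3)
obs 10: x=1 → posterior Beta(17, 25/3)
obs 11: x=1 → posterior Beta(18, 25/3)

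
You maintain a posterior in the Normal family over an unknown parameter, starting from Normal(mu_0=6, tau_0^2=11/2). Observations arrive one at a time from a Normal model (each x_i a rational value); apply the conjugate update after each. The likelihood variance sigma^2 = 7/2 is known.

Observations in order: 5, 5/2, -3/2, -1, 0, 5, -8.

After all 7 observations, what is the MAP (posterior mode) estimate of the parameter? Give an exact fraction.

16/21

obs 1: x=5 → posterior Normal(97/18, 77/36)
obs 2: x=5/2 → posterior Normal(249/58, 77/58)
obs 3: x=-3/2 → posterior Normal(27/10, 77/80)
obs 4: x=-1 → posterior Normal(97/51, 77/102)
obs 5: x=0 → posterior Normal(97/62, 77/124)
obs 6: x=5 → posterior Normal(152/73, 77/146)
obs 7: x=-8 → posterior Normal(16/21, 11/24)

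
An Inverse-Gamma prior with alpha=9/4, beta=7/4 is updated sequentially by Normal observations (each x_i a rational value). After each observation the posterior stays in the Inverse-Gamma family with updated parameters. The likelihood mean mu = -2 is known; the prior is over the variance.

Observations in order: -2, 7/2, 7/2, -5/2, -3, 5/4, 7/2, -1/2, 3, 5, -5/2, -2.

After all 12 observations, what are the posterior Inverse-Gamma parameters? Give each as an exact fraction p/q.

obs 1: x=-2 → posterior Inverse-Gamma(11/4, 7/4)
obs 2: x=7/2 → posterior Inverse-Gamma(13/4, 135/8)
obs 3: x=7/2 → posterior Inverse-Gamma(15/4, 32)
obs 4: x=-5/2 → posterior Inverse-Gamma(17/4, 257/8)
obs 5: x=-3 → posterior Inverse-Gamma(19/4, 261/8)
obs 6: x=5/4 → posterior Inverse-Gamma(21/4, 1213/32)
obs 7: x=7/2 → posterior Inverse-Gamma(23/4, 1697/32)
obs 8: x=-1/2 → posterior Inverse-Gamma(25/4, 1733/32)
obs 9: x=3 → posterior Inverse-Gamma(27/4, 2133/32)
obs 10: x=5 → posterior Inverse-Gamma(29/4, 2917/32)
obs 11: x=-5/2 → posterior Inverse-Gamma(31/4, 2921/32)
obs 12: x=-2 → posterior Inverse-Gamma(33/4, 2921/32)

alpha=33/4, beta=2921/32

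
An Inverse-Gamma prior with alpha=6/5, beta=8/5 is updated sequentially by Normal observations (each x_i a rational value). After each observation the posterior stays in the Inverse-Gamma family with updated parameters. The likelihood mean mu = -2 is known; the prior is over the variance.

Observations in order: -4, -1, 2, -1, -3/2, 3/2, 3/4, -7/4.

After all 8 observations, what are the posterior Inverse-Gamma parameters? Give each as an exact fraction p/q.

obs 1: x=-4 → posterior Inverse-Gamma(17/10, 18/5)
obs 2: x=-1 → posterior Inverse-Gamma(11/5, 41/10)
obs 3: x=2 → posterior Inverse-Gamma(27/10, 121/10)
obs 4: x=-1 → posterior Inverse-Gamma(16/5, 63/5)
obs 5: x=-3/2 → posterior Inverse-Gamma(37/10, 509/40)
obs 6: x=3/2 → posterior Inverse-Gamma(21/5, 377/20)
obs 7: x=3/4 → posterior Inverse-Gamma(47/10, 3621/160)
obs 8: x=-7/4 → posterior Inverse-Gamma(26/5, 1813/80)

alpha=26/5, beta=1813/80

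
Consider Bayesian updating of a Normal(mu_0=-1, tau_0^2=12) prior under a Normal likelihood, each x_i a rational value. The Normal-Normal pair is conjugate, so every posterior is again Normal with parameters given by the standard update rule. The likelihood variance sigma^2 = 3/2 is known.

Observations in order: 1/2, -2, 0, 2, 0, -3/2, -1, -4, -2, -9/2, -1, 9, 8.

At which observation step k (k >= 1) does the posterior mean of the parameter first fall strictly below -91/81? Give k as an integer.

k = 10

obs 1: x=1/2 → posterior Normal(1/3, 4/3)
obs 2: x=-2 → posterior Normal(-13/17, 12/17)
obs 3: x=0 → posterior Normal(-13/25, 12/25)
obs 4: x=2 → posterior Normal(1/11, 4/11)
obs 5: x=0 → posterior Normal(3/41, 12/41)
obs 6: x=-3/2 → posterior Normal(-9/49, 12/49)
obs 7: x=-1 → posterior Normal(-17/57, 4/19)
obs 8: x=-4 → posterior Normal(-49/65, 12/65)
obs 9: x=-2 → posterior Normal(-65/73, 12/73)
obs 10: x=-9/2 → posterior Normal(-101/81, 4/27)
obs 11: x=-1 → posterior Normal(-109/89, 12/89)
obs 12: x=9 → posterior Normal(-37/97, 12/97)
obs 13: x=8 → posterior Normal(9/35, 4/35)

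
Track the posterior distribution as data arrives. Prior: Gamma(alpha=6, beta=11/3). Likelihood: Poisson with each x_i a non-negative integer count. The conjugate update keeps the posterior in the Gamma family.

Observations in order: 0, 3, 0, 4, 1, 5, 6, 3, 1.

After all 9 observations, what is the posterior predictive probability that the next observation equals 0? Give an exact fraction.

6512148596632774597027306167797110812597813248/58983677299744401560074115672359981890669066761

obs 1: x=0 → posterior Gamma(6, 14/3)
obs 2: x=3 → posterior Gamma(9, 17/3)
obs 3: x=0 → posterior Gamma(9, 20/3)
obs 4: x=4 → posterior Gamma(13, 23/3)
obs 5: x=1 → posterior Gamma(14, 26/3)
obs 6: x=5 → posterior Gamma(19, 29/3)
obs 7: x=6 → posterior Gamma(25, 32/3)
obs 8: x=3 → posterior Gamma(28, 35/3)
obs 9: x=1 → posterior Gamma(29, 38/3)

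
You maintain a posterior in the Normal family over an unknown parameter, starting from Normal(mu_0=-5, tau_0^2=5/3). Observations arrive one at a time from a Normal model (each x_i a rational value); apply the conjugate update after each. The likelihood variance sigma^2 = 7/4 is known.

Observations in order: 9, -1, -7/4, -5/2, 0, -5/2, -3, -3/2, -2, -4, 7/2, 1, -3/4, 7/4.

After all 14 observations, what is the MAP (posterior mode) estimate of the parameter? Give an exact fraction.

obs 1: x=9 → posterior Normal(75/41, 35/41)
obs 2: x=-1 → posterior Normal(55/61, 35/61)
obs 3: x=-7/4 → posterior Normal(20/81, 35/81)
obs 4: x=-5/2 → posterior Normal(-30/101, 35/101)
obs 5: x=0 → posterior Normal(-30/121, 35/121)
obs 6: x=-5/2 → posterior Normal(-80/141, 35/141)
obs 7: x=-3 → posterior Normal(-20/23, 5/23)
obs 8: x=-3/2 → posterior Normal(-170/181, 35/181)
obs 9: x=-2 → posterior Normal(-70/67, 35/201)
obs 10: x=-4 → posterior Normal(-290/221, 35/221)
obs 11: x=7/2 → posterior Normal(-220/241, 35/241)
obs 12: x=1 → posterior Normal(-200/261, 35/261)
obs 13: x=-3/4 → posterior Normal(-215/281, 35/281)
obs 14: x=7/4 → posterior Normal(-180/301, 5/43)

-180/301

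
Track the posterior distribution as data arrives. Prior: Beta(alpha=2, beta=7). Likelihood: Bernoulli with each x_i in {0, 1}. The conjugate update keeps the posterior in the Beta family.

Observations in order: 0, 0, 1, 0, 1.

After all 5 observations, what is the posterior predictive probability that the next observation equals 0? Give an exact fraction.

5/7

obs 1: x=0 → posterior Beta(2, 8)
obs 2: x=0 → posterior Beta(2, 9)
obs 3: x=1 → posterior Beta(3, 9)
obs 4: x=0 → posterior Beta(3, 10)
obs 5: x=1 → posterior Beta(4, 10)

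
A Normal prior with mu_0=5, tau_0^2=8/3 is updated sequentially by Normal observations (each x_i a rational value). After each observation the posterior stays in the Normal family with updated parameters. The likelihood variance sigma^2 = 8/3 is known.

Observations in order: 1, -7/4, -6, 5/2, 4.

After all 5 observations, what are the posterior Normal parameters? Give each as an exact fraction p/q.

mu_0=19/24, tau_0^2=4/9

obs 1: x=1 → posterior Normal(3, 4/3)
obs 2: x=-7/4 → posterior Normal(17/12, 8/9)
obs 3: x=-6 → posterior Normal(-7/16, 2/3)
obs 4: x=5/2 → posterior Normal(3/20, 8/15)
obs 5: x=4 → posterior Normal(19/24, 4/9)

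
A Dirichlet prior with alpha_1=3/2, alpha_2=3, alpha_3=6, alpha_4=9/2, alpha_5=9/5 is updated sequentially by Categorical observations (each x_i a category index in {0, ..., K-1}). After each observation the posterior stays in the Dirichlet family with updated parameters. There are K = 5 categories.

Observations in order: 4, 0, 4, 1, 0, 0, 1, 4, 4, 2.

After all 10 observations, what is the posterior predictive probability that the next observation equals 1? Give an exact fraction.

25/134

obs 1: x=4 → posterior Dirichlet(3/2, 3, 6, 9/2, 14/5)
obs 2: x=0 → posterior Dirichlet(5/2, 3, 6, 9/2, 14/5)
obs 3: x=4 → posterior Dirichlet(5/2, 3, 6, 9/2, 19/5)
obs 4: x=1 → posterior Dirichlet(5/2, 4, 6, 9/2, 19/5)
obs 5: x=0 → posterior Dirichlet(7/2, 4, 6, 9/2, 19/5)
obs 6: x=0 → posterior Dirichlet(9/2, 4, 6, 9/2, 19/5)
obs 7: x=1 → posterior Dirichlet(9/2, 5, 6, 9/2, 19/5)
obs 8: x=4 → posterior Dirichlet(9/2, 5, 6, 9/2, 24/5)
obs 9: x=4 → posterior Dirichlet(9/2, 5, 6, 9/2, 29/5)
obs 10: x=2 → posterior Dirichlet(9/2, 5, 7, 9/2, 29/5)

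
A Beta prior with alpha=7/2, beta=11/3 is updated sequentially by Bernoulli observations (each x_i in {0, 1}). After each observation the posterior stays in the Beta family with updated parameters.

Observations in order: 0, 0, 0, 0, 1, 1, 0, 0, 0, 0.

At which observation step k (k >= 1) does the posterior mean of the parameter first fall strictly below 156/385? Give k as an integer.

obs 1: x=0 → posterior Beta(7/2, 14/3)
obs 2: x=0 → posterior Beta(7/2, 17/3)
obs 3: x=0 → posterior Beta(7/2, 20/3)
obs 4: x=0 → posterior Beta(7/2, 23/3)
obs 5: x=1 → posterior Beta(9/2, 23/3)
obs 6: x=1 → posterior Beta(11/2, 23/3)
obs 7: x=0 → posterior Beta(11/2, 26/3)
obs 8: x=0 → posterior Beta(11/2, 29/3)
obs 9: x=0 → posterior Beta(11/2, 32/3)
obs 10: x=0 → posterior Beta(11/2, 35/3)

k = 2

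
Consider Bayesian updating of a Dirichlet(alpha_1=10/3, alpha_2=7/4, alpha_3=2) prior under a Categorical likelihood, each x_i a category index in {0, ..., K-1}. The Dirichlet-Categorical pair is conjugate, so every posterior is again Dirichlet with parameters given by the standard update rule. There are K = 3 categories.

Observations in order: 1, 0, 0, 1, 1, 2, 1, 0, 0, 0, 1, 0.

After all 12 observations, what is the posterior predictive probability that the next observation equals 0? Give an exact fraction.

112/229

obs 1: x=1 → posterior Dirichlet(10/3, 11/4, 2)
obs 2: x=0 → posterior Dirichlet(13/3, 11/4, 2)
obs 3: x=0 → posterior Dirichlet(16/3, 11/4, 2)
obs 4: x=1 → posterior Dirichlet(16/3, 15/4, 2)
obs 5: x=1 → posterior Dirichlet(16/3, 19/4, 2)
obs 6: x=2 → posterior Dirichlet(16/3, 19/4, 3)
obs 7: x=1 → posterior Dirichlet(16/3, 23/4, 3)
obs 8: x=0 → posterior Dirichlet(19/3, 23/4, 3)
obs 9: x=0 → posterior Dirichlet(22/3, 23/4, 3)
obs 10: x=0 → posterior Dirichlet(25/3, 23/4, 3)
obs 11: x=1 → posterior Dirichlet(25/3, 27/4, 3)
obs 12: x=0 → posterior Dirichlet(28/3, 27/4, 3)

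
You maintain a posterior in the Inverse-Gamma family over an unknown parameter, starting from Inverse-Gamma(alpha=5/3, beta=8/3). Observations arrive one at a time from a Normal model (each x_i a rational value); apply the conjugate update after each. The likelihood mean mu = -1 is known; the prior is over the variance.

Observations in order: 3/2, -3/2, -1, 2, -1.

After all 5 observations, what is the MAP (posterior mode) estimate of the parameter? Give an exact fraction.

obs 1: x=3/2 → posterior Inverse-Gamma(13/6, 139/24)
obs 2: x=-3/2 → posterior Inverse-Gamma(8/3, 71/12)
obs 3: x=-1 → posterior Inverse-Gamma(19/6, 71/12)
obs 4: x=2 → posterior Inverse-Gamma(11/3, 125/12)
obs 5: x=-1 → posterior Inverse-Gamma(25/6, 125/12)

125/62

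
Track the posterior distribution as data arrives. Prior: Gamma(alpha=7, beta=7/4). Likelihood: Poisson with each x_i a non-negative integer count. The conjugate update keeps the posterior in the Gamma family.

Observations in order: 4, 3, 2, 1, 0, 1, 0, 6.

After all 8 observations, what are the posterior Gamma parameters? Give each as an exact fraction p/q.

obs 1: x=4 → posterior Gamma(11, 11/4)
obs 2: x=3 → posterior Gamma(14, 15/4)
obs 3: x=2 → posterior Gamma(16, 19/4)
obs 4: x=1 → posterior Gamma(17, 23/4)
obs 5: x=0 → posterior Gamma(17, 27/4)
obs 6: x=1 → posterior Gamma(18, 31/4)
obs 7: x=0 → posterior Gamma(18, 35/4)
obs 8: x=6 → posterior Gamma(24, 39/4)

alpha=24, beta=39/4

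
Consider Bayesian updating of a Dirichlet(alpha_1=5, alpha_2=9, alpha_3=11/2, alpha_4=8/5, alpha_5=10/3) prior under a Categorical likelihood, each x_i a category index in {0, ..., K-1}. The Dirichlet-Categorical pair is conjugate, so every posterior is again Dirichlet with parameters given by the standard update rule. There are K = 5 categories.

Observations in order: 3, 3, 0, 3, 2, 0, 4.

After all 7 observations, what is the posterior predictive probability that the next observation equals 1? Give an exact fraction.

270/943

obs 1: x=3 → posterior Dirichlet(5, 9, 11/2, 13/5, 10/3)
obs 2: x=3 → posterior Dirichlet(5, 9, 11/2, 18/5, 10/3)
obs 3: x=0 → posterior Dirichlet(6, 9, 11/2, 18/5, 10/3)
obs 4: x=3 → posterior Dirichlet(6, 9, 11/2, 23/5, 10/3)
obs 5: x=2 → posterior Dirichlet(6, 9, 13/2, 23/5, 10/3)
obs 6: x=0 → posterior Dirichlet(7, 9, 13/2, 23/5, 10/3)
obs 7: x=4 → posterior Dirichlet(7, 9, 13/2, 23/5, 13/3)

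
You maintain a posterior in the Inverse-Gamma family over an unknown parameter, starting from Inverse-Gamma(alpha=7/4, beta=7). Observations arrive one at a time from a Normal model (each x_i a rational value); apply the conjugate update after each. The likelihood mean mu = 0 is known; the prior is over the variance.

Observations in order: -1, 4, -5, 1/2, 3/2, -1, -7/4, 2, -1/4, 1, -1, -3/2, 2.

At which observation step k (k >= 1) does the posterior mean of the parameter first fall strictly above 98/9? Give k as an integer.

obs 1: x=-1 → posterior Inverse-Gamma(9/4, 15/2)
obs 2: x=4 → posterior Inverse-Gamma(11/4, 31/2)
obs 3: x=-5 → posterior Inverse-Gamma(13/4, 28)
obs 4: x=1/2 → posterior Inverse-Gamma(15/4, 225/8)
obs 5: x=3/2 → posterior Inverse-Gamma(17/4, 117/4)
obs 6: x=-1 → posterior Inverse-Gamma(19/4, 119/4)
obs 7: x=-7/4 → posterior Inverse-Gamma(21/4, 1001/32)
obs 8: x=2 → posterior Inverse-Gamma(23/4, 1065/32)
obs 9: x=-1/4 → posterior Inverse-Gamma(25/4, 533/16)
obs 10: x=1 → posterior Inverse-Gamma(27/4, 541/16)
obs 11: x=-1 → posterior Inverse-Gamma(29/4, 549/16)
obs 12: x=-3/2 → posterior Inverse-Gamma(31/4, 567/16)
obs 13: x=2 → posterior Inverse-Gamma(33/4, 599/16)

k = 3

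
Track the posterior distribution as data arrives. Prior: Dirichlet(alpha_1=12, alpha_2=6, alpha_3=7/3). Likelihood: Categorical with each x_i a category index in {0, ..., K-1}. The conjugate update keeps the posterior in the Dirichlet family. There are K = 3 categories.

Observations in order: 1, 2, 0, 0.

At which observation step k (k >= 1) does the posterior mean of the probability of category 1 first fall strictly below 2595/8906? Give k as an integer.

k = 4

obs 1: x=1 → posterior Dirichlet(12, 7, 7/3)
obs 2: x=2 → posterior Dirichlet(12, 7, 10/3)
obs 3: x=0 → posterior Dirichlet(13, 7, 10/3)
obs 4: x=0 → posterior Dirichlet(14, 7, 10/3)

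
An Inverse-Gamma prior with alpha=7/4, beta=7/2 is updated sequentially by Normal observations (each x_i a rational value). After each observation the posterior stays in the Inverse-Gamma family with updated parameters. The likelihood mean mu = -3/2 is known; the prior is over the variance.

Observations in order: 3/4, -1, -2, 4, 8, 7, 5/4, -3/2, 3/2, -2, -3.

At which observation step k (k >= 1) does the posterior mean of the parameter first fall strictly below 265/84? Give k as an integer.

obs 1: x=3/4 → posterior Inverse-Gamma(9/4, 193/32)
obs 2: x=-1 → posterior Inverse-Gamma(11/4, 197/32)
obs 3: x=-2 → posterior Inverse-Gamma(13/4, 201/32)
obs 4: x=4 → posterior Inverse-Gamma(15/4, 685/32)
obs 5: x=8 → posterior Inverse-Gamma(17/4, 2129/32)
obs 6: x=7 → posterior Inverse-Gamma(19/4, 3285/32)
obs 7: x=5/4 → posterior Inverse-Gamma(21/4, 1703/16)
obs 8: x=-3/2 → posterior Inverse-Gamma(23/4, 1703/16)
obs 9: x=3/2 → posterior Inverse-Gamma(25/4, 1775/16)
obs 10: x=-2 → posterior Inverse-Gamma(27/4, 1777/16)
obs 11: x=-3 → posterior Inverse-Gamma(29/4, 1795/16)

k = 3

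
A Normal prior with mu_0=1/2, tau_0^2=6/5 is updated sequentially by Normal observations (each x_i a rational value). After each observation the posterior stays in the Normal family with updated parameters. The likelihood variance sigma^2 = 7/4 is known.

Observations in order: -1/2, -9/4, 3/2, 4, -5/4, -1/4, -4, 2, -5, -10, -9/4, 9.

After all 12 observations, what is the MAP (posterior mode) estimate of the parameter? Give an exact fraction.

obs 1: x=-1/2 → posterior Normal(11/118, 42/59)
obs 2: x=-9/4 → posterior Normal(-97/166, 42/83)
obs 3: x=3/2 → posterior Normal(-25/214, 42/107)
obs 4: x=4 → posterior Normal(167/262, 42/131)
obs 5: x=-5/4 → posterior Normal(107/310, 42/155)
obs 6: x=-1/4 → posterior Normal(95/358, 42/179)
obs 7: x=-4 → posterior Normal(-97/406, 6/29)
obs 8: x=2 → posterior Normal(-1/454, 42/227)
obs 9: x=-5 → posterior Normal(-241/502, 42/251)
obs 10: x=-10 → posterior Normal(-721/550, 42/275)
obs 11: x=-9/4 → posterior Normal(-829/598, 42/299)
obs 12: x=9 → posterior Normal(-397/646, 42/323)

-397/646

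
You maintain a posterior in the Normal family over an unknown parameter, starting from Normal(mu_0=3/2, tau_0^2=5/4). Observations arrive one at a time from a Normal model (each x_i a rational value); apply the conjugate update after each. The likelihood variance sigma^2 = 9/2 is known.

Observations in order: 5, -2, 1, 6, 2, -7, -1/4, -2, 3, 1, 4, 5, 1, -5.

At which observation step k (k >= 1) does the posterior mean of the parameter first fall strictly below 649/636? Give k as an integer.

obs 1: x=5 → posterior Normal(52/23, 45/46)
obs 2: x=-2 → posterior Normal(3/2, 45/56)
obs 3: x=1 → posterior Normal(47/33, 15/22)
obs 4: x=6 → posterior Normal(77/38, 45/76)
obs 5: x=2 → posterior Normal(87/43, 45/86)
obs 6: x=-7 → posterior Normal(13/12, 15/32)
obs 7: x=-1/4 → posterior Normal(203/212, 45/106)
obs 8: x=-2 → posterior Normal(163/232, 45/116)
obs 9: x=3 → posterior Normal(223/252, 5/14)
obs 10: x=1 → posterior Normal(243/272, 45/136)
obs 11: x=4 → posterior Normal(323/292, 45/146)
obs 12: x=5 → posterior Normal(141/104, 15/52)
obs 13: x=1 → posterior Normal(443/332, 45/166)
obs 14: x=-5 → posterior Normal(343/352, 45/176)

k = 7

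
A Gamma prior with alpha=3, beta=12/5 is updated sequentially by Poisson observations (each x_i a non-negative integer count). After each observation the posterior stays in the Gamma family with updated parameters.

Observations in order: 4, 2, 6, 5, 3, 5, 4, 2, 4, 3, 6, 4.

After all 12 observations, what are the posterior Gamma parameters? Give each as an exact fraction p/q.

obs 1: x=4 → posterior Gamma(7, 17/5)
obs 2: x=2 → posterior Gamma(9, 22/5)
obs 3: x=6 → posterior Gamma(15, 27/5)
obs 4: x=5 → posterior Gamma(20, 32/5)
obs 5: x=3 → posterior Gamma(23, 37/5)
obs 6: x=5 → posterior Gamma(28, 42/5)
obs 7: x=4 → posterior Gamma(32, 47/5)
obs 8: x=2 → posterior Gamma(34, 52/5)
obs 9: x=4 → posterior Gamma(38, 57/5)
obs 10: x=3 → posterior Gamma(41, 62/5)
obs 11: x=6 → posterior Gamma(47, 67/5)
obs 12: x=4 → posterior Gamma(51, 72/5)

alpha=51, beta=72/5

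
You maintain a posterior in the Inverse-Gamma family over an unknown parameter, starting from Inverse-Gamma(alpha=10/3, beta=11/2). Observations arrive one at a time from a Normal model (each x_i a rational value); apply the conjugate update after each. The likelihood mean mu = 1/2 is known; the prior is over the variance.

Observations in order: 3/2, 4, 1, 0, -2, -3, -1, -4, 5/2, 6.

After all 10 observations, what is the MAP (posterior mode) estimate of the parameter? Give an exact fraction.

75/14

obs 1: x=3/2 → posterior Inverse-Gamma(23/6, 6)
obs 2: x=4 → posterior Inverse-Gamma(13/3, 97/8)
obs 3: x=1 → posterior Inverse-Gamma(29/6, 49/4)
obs 4: x=0 → posterior Inverse-Gamma(16/3, 99/8)
obs 5: x=-2 → posterior Inverse-Gamma(35/6, 31/2)
obs 6: x=-3 → posterior Inverse-Gamma(19/3, 173/8)
obs 7: x=-1 → posterior Inverse-Gamma(41/6, 91/4)
obs 8: x=-4 → posterior Inverse-Gamma(22/3, 263/8)
obs 9: x=5/2 → posterior Inverse-Gamma(47/6, 279/8)
obs 10: x=6 → posterior Inverse-Gamma(25/3, 50)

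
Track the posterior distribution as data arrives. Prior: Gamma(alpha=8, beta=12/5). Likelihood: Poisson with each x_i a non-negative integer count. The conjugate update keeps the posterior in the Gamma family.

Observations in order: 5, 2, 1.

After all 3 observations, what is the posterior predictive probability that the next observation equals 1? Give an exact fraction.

obs 1: x=5 → posterior Gamma(13, 17/5)
obs 2: x=2 → posterior Gamma(15, 22/5)
obs 3: x=1 → posterior Gamma(16, 27/5)

398832215384362549316805/2417851639229258349412352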